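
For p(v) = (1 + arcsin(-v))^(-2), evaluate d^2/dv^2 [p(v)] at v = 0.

6

Plug the Maclaurin series of the inner function into that of the outer and collect terms.
The coefficient of v^2 in the expansion is 3, so p′′(0) = 2! * (3) = 6.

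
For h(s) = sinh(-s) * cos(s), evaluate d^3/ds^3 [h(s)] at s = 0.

2

Take the Cauchy product of the two expansions.
The coefficient of s^3 in the expansion is 1/3, so h′′′(0) = 3! * (1/3) = 2.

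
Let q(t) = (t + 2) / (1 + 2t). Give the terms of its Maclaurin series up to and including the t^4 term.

24*t^4 - 12*t^3 + 6*t^2 - 3*t + 2

Shift and add copies of the series according to the polynomial's terms.
q(0) = 2
q′(0) = -3
q′′(0) = 12
q′′′(0) = -72
q^(4)(0) = 576
The Taylor polynomial is Σ q^(k)(0)/k! · t^k.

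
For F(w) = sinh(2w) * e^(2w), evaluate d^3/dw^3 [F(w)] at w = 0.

32

Multiply the two series term by term and collect like powers.
The coefficient of w^3 in the expansion is 16/3, so F′′′(0) = 3! * (16/3) = 32.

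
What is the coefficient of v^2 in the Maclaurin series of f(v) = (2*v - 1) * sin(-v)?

Distribute the polynomial across the series and collect like powers.
f(0) = 0
f′(0) = 1
f′′(0) = -4

-2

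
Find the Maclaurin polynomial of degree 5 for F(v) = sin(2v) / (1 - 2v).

404*v^5/15 + 40*v^4/3 + 20*v^3/3 + 4*v^2 + 2*v

Write out both Maclaurin series and multiply, keeping only the needed powers.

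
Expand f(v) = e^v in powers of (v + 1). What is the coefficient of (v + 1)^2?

e^(-1)/2

f(-1) = e^(-1)
f′(-1) = e^(-1)
f′′(-1) = e^(-1)
The Taylor polynomial is Σ f^(k)(-1)/k! · (v + 1)^k.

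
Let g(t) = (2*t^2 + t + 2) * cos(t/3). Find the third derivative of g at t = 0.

-1/3

Shift and add copies of the series according to the polynomial's terms.
The coefficient of t^3 in the expansion is -1/18, so g′′′(0) = 3! * (-1/18) = -1/3.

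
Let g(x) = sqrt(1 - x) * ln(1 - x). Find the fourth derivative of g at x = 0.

Multiply the two series term by term and collect like powers.
The coefficient of x^4 in the expansion is 1/24, so g^(4)(0) = 4! * (1/24) = 1.

1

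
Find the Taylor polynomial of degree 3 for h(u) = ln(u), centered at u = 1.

h(1) = 0
h′(1) = 1
h′′(1) = -1
h′′′(1) = 2

(u - 1)^3/3 - (u - 1)^2/2 + (u - 1)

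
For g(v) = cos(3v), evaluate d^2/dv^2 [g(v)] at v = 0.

-9

The coefficient of v^2 in the expansion is -9/2, so g′′(0) = 2! * (-9/2) = -9.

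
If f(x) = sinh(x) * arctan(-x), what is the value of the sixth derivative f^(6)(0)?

-110

Write out both Maclaurin series and multiply, keeping only the needed powers.
From the series, [x^6] f = -11/72; multiply by 6! = 720 to get -110.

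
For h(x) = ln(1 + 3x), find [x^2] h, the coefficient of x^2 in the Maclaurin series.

-9/2

h(0) = 0
h′(0) = 3
h′′(0) = -9
Then c_k = h^(k)(0)/k! gives each Taylor coefficient.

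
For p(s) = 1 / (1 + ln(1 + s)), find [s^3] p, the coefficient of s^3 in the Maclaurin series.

Write 1/(1+u) = 1 - u + u^2 - u^3 + ... and substitute the series for u.
p(0) = 1
p′(0) = -1
p′′(0) = 3
p′′′(0) = -14
Dividing each by k! gives the coefficients c_0, ..., c_3.

-7/3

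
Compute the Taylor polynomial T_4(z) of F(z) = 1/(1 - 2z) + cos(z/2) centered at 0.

Add the two expansions coefficient-wise.
F(0) = 2
F′(0) = 2
F′′(0) = 31/4
F′′′(0) = 48
F^(4)(0) = 6145/16
The Taylor polynomial is Σ F^(k)(0)/k! · z^k.

6145*z^4/384 + 8*z^3 + 31*z^2/8 + 2*z + 2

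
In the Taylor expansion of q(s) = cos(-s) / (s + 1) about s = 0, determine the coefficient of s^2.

1/2

Expand 1/(denominator) as a geometric series and multiply by the numerator's series.
q(0) = 1
q′(0) = -1
q′′(0) = 1
Dividing each by k! gives the coefficients c_0, ..., c_2.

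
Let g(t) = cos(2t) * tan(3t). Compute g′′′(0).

18

Write out both Maclaurin series and multiply, keeping only the needed powers.
The coefficient of t^3 in the expansion is 3, so g′′′(0) = 3! * (3) = 18.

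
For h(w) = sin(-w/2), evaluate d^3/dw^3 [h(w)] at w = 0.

1/8

Differentiate repeatedly and evaluate at the center.
From the series, [w^3] h = 1/48; multiply by 3! = 6 to get 1/8.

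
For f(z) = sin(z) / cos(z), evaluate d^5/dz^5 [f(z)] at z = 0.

16

Invert the denominator's series and multiply.
The coefficient of z^5 in the expansion is 2/15, so f^(5)(0) = 5! * (2/15) = 16.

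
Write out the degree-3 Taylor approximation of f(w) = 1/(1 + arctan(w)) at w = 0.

Compose series: expand the inner function first, then feed it into the outer expansion.
[w^0] = 1;  [w^1] = -1;  [w^2] = 1;  [w^3] = -2/3.

-2*w^3/3 + w^2 - w + 1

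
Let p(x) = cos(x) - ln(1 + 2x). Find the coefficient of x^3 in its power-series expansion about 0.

-8/3

Expand each term separately and add.
[x^0] = 1;  [x^1] = -2;  [x^2] = 3/2;  [x^3] = -8/3.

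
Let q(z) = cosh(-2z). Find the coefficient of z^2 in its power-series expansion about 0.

q(0) = 1
q′(0) = 0
q′′(0) = 4
So c_2 = q′′(0)/2! = 2.

2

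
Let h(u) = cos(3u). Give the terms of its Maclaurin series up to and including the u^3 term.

Compute the successive derivatives at the expansion point and divide by k!.
h(0) = 1
h′(0) = 0
h′′(0) = -9
h′′′(0) = 0
Then c_k = h^(k)(0)/k! gives each Taylor coefficient.

1 - 9*u^2/2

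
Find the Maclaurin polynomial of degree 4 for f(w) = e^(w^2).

w^4/2 + w^2 + 1

Use the known series and substitute for the argument.
f(0) = 1
f′(0) = 0
f′′(0) = 2
f′′′(0) = 0
f^(4)(0) = 12
Dividing each by k! gives the coefficients c_0, ..., c_4.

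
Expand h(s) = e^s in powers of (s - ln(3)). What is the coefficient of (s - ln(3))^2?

Compute the successive derivatives at the expansion point and divide by k!.
[(s - ln(3))^0] = 3;  [(s - ln(3))^1] = 3;  [(s - ln(3))^2] = 3/2.
So c_2 = h′′(ln(3))/2! = 3/2.

3/2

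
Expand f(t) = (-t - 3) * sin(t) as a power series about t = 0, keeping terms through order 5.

Shift and add copies of the series according to the polynomial's terms.
f(0) = 0
f′(0) = -3
f′′(0) = -2
f′′′(0) = 3
f^(4)(0) = 4
f^(5)(0) = -3
The Taylor polynomial is Σ f^(k)(0)/k! · t^k.

-t^5/40 + t^4/6 + t^3/2 - t^2 - 3*t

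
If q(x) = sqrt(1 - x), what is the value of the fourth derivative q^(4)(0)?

-15/16

The coefficient of x^4 in the expansion is -5/128, so q^(4)(0) = 4! * (-5/128) = -15/16.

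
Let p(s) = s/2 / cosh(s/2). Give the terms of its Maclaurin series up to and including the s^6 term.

Invert the denominator's series and multiply.
p(0) = 0
p′(0) = 1/2
p′′(0) = 0
p′′′(0) = -3/8
p^(4)(0) = 0
p^(5)(0) = 25/32
p^(6)(0) = 0

5*s^5/768 - s^3/16 + s/2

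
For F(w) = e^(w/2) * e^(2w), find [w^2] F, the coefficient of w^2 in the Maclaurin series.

25/8

Write out both Maclaurin series and multiply, keeping only the needed powers.
F(0) = 1
F′(0) = 5/2
F′′(0) = 25/4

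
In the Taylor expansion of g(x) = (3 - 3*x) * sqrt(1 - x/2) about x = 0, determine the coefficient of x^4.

33/2048

Shift and add copies of the series according to the polynomial's terms.
g(0) = 3
g′(0) = -15/4
g′′(0) = 21/16
g′′′(0) = 27/64
g^(4)(0) = 99/256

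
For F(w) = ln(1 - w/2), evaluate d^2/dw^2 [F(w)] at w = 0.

-1/4

The coefficient of w^2 in the expansion is -1/8, so F′′(0) = 2! * (-1/8) = -1/4.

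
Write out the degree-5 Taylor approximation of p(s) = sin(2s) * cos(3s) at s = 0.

781*s^5/60 - 31*s^3/3 + 2*s

Write out both Maclaurin series and multiply, keeping only the needed powers.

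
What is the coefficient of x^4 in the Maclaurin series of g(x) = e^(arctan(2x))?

Plug the Maclaurin series of the inner function into that of the outer and collect terms.
[x^0] = 1;  [x^1] = 2;  [x^2] = 2;  [x^3] = -4/3;  [x^4] = -14/3.
So c_4 = g^(4)(0)/4! = -14/3.

-14/3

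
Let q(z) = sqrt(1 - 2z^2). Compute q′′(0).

The coefficient of z^2 in the expansion is -1, so q′′(0) = 2! * (-1) = -2.

-2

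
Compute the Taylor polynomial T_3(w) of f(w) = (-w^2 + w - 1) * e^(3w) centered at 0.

-3*w^3 - 5*w^2/2 - 2*w - 1

Multiply each power in the prefactor through the base expansion.
f(0) = -1
f′(0) = -2
f′′(0) = -5
f′′′(0) = -18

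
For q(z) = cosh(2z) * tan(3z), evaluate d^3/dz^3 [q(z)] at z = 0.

90

Expand each factor separately, then convolve coefficients.
The coefficient of z^3 in the expansion is 15, so q′′′(0) = 3! * (15) = 90.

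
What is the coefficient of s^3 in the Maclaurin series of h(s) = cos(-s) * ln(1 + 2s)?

5/3

Take the Cauchy product of the two expansions.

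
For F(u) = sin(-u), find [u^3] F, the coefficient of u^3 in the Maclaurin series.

c_3 = F′′′(0)/3! = 1/6.

1/6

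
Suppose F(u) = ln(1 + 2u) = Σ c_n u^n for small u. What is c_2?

-2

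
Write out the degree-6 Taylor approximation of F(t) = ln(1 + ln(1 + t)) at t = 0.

-917*t^6/360 + 19*t^5/10 - 35*t^4/24 + 7*t^3/6 - t^2 + t

Let u equal the inner series; expand the outer function in u and truncate.
F(0) = 0
F′(0) = 1
F′′(0) = -2
F′′′(0) = 7
F^(4)(0) = -35
F^(5)(0) = 228
F^(6)(0) = -1834
The Taylor polynomial is Σ F^(k)(0)/k! · t^k.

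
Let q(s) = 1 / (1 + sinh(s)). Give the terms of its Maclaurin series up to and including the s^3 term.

-7*s^3/6 + s^2 - s + 1

Write 1/(1+u) = 1 - u + u^2 - u^3 + ... and substitute the series for u.
[s^0] = 1;  [s^1] = -1;  [s^2] = 1;  [s^3] = -7/6.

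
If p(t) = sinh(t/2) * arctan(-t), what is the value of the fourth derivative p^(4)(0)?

7/2

Expand each factor separately, then convolve coefficients.
From the series, [t^4] p = 7/48; multiply by 4! = 24 to get 7/2.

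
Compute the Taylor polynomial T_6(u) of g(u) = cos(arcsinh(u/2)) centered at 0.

-17*u^6/9216 + 5*u^4/384 - u^2/8 + 1

Let u equal the inner series; expand the outer function in u and truncate.
[u^0] = 1;  [u^1] = 0;  [u^2] = -1/8;  [u^3] = 0;  [u^4] = 5/384;  [u^5] = 0;  [u^6] = -17/9216.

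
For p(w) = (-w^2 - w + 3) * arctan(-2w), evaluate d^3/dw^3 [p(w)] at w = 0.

60

Distribute the polynomial across the series and collect like powers.
The coefficient of w^3 in the expansion is 10, so p′′′(0) = 3! * (10) = 60.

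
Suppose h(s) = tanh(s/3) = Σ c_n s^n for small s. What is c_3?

[s^0] = 0;  [s^1] = 1/3;  [s^2] = 0;  [s^3] = -1/81.
So c_3 = h′′′(0)/3! = -1/81.

-1/81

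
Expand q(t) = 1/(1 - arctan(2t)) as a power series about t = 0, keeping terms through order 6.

Compose series: expand the inner function first, then feed it into the outer expansion.
q(0) = 1
q′(0) = 2
q′′(0) = 8
q′′′(0) = 32
q^(4)(0) = 128
q^(5)(0) = 768
q^(6)(0) = 8192
Dividing each by k! gives the coefficients c_0, ..., c_6.

512*t^6/45 + 32*t^5/5 + 16*t^4/3 + 16*t^3/3 + 4*t^2 + 2*t + 1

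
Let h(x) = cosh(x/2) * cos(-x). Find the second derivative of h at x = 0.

-3/4

Take the Cauchy product of the two expansions.
From the series, [x^2] h = -3/8; multiply by 2! = 2 to get -3/4.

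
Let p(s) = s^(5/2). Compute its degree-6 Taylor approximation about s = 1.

p(1) = 1
p′(1) = 5/2
p′′(1) = 15/4
p′′′(1) = 15/8
p^(4)(1) = -15/16
p^(5)(1) = 45/32
p^(6)(1) = -225/64
The Taylor polynomial is Σ p^(k)(1)/k! · (s - 1)^k.

-5*(s - 1)^6/1024 + 3*(s - 1)^5/256 - 5*(s - 1)^4/128 + 5*(s - 1)^3/16 + 15*(s - 1)^2/8 + 5*(s - 1)/2 + 1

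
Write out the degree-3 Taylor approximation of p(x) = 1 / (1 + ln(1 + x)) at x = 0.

-7*x^3/3 + 3*x^2/2 - x + 1

Expand as Σ (-1)^k u^k with u equal to the inner function's series.
p(0) = 1
p′(0) = -1
p′′(0) = 3
p′′′(0) = -14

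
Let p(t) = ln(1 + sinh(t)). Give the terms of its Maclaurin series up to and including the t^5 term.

Substitute the inner expansion into the outer series and collect powers.
p(0) = 0
p′(0) = 1
p′′(0) = -1
p′′′(0) = 3
p^(4)(0) = -10
p^(5)(0) = 45
The Taylor polynomial is Σ p^(k)(0)/k! · t^k.

3*t^5/8 - 5*t^4/12 + t^3/2 - t^2/2 + t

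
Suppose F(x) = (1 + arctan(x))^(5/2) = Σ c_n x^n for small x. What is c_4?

Let u equal the inner series; expand the outer function in u and truncate.
F(0) = 1
F′(0) = 5/2
F′′(0) = 15/4
F′′′(0) = -25/8
F^(4)(0) = -495/16
So c_4 = F^(4)(0)/4! = -165/128.

-165/128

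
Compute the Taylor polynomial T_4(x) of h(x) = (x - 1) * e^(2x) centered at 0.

Distribute the polynomial across the series and collect like powers.
[x^0] = -1;  [x^1] = -1;  [x^2] = 0;  [x^3] = 2/3;  [x^4] = 2/3.

2*x^4/3 + 2*x^3/3 - x - 1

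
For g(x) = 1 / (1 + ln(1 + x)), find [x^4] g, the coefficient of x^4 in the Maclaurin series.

Expand as Σ (-1)^k u^k with u equal to the inner function's series.
g(0) = 1
g′(0) = -1
g′′(0) = 3
g′′′(0) = -14
g^(4)(0) = 88

11/3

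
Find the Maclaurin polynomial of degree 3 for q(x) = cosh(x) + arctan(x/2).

-x^3/24 + x^2/2 + x/2 + 1

Expand each term separately and add.
[x^0] = 1;  [x^1] = 1/2;  [x^2] = 1/2;  [x^3] = -1/24.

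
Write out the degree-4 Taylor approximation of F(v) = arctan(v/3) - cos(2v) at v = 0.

-2*v^4/3 - v^3/81 + 2*v^2 + v/3 - 1

Expand each term separately and add.
F(0) = -1
F′(0) = 1/3
F′′(0) = 4
F′′′(0) = -2/27
F^(4)(0) = -16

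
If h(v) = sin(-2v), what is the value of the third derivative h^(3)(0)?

Compute the successive derivatives at the expansion point and divide by k!.
The coefficient of v^3 in the expansion is 4/3, so h′′′(0) = 3! * (4/3) = 8.

8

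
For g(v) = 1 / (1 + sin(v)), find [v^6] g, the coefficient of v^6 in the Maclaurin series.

17/45

Use the geometric series for the reciprocal, then substitute.
g(0) = 1
g′(0) = -1
g′′(0) = 2
g′′′(0) = -5
g^(4)(0) = 16
g^(5)(0) = -61
g^(6)(0) = 272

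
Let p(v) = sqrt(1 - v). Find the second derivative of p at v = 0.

-1/4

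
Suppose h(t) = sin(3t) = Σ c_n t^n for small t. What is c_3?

-9/2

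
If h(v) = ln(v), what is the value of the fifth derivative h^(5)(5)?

24/3125

Apply the Taylor formula c_k = f^(k)(a)/k!.
The coefficient of (v - 5)^5 in the expansion is 1/15625, so h^(5)(5) = 5! * (1/15625) = 24/3125.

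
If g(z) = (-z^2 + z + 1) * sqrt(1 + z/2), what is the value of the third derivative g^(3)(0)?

-105/64

Shift and add copies of the series according to the polynomial's terms.
The coefficient of z^3 in the expansion is -35/128, so g′′′(0) = 3! * (-35/128) = -105/64.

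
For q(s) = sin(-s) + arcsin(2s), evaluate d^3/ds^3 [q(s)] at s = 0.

9

Expand each term separately and add.
From the series, [s^3] q = 3/2; multiply by 3! = 6 to get 9.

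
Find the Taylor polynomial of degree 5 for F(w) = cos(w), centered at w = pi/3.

Compute the successive derivatives at the expansion point and divide by k!.
[(w - pi/3)^0] = 1/2;  [(w - pi/3)^1] = -sqrt(3)/2;  [(w - pi/3)^2] = -1/4;  [(w - pi/3)^3] = sqrt(3)/12;  [(w - pi/3)^4] = 1/48;  [(w - pi/3)^5] = -sqrt(3)/240.

-sqrt(3)*(w - pi/3)^5/240 + (w - pi/3)^4/48 + sqrt(3)*(w - pi/3)^3/12 - (w - pi/3)^2/4 - sqrt(3)*(w - pi/3)/2 + 1/2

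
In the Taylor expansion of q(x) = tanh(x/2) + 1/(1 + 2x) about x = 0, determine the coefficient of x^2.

Add the two expansions coefficient-wise.
[x^0] = 1;  [x^1] = -3/2;  [x^2] = 4.
So c_2 = q′′(0)/2! = 4.

4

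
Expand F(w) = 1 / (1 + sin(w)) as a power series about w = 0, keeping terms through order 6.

Write 1/(1+u) = 1 - u + u^2 - u^3 + ... and substitute the series for u.
F(0) = 1
F′(0) = -1
F′′(0) = 2
F′′′(0) = -5
F^(4)(0) = 16
F^(5)(0) = -61
F^(6)(0) = 272

17*w^6/45 - 61*w^5/120 + 2*w^4/3 - 5*w^3/6 + w^2 - w + 1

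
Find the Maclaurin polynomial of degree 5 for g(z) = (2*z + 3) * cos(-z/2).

Shift and add copies of the series according to the polynomial's terms.
g(0) = 3
g′(0) = 2
g′′(0) = -3/4
g′′′(0) = -3/2
g^(4)(0) = 3/16
g^(5)(0) = 5/8
Dividing each by k! gives the coefficients c_0, ..., c_5.

z^5/192 + z^4/128 - z^3/4 - 3*z^2/8 + 2*z + 3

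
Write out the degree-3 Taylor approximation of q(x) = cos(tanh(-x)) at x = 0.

1 - x^2/2

Compose series: expand the inner function first, then feed it into the outer expansion.
q(0) = 1
q′(0) = 0
q′′(0) = -1
q′′′(0) = 0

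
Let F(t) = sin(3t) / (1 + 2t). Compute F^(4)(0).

Multiply the two series term by term and collect like powers.
The coefficient of t^4 in the expansion is -15, so F^(4)(0) = 4! * (-15) = -360.

-360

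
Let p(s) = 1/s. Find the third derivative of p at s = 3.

Use the known series and substitute for the argument.
From the series, [(s - 3)^3] p = -1/81; multiply by 3! = 6 to get -2/27.

-2/27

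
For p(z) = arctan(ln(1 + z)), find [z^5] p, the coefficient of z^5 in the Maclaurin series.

-11/60

Substitute the inner expansion into the outer series and collect powers.
So c_5 = p^(5)(0)/5! = -11/60.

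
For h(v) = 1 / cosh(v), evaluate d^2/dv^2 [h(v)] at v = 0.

-1

Invert the denominator's series and multiply.
The coefficient of v^2 in the expansion is -1/2, so h′′(0) = 2! * (-1/2) = -1.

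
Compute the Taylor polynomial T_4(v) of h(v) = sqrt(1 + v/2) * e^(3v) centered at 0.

8971*v^4/2048 + 709*v^3/128 + 167*v^2/32 + 13*v/4 + 1

Take the Cauchy product of the two expansions.
[v^0] = 1;  [v^1] = 13/4;  [v^2] = 167/32;  [v^3] = 709/128;  [v^4] = 8971/2048.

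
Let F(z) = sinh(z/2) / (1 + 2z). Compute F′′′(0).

Take the Cauchy product of the two expansions.
The coefficient of z^3 in the expansion is 97/48, so F′′′(0) = 3! * (97/48) = 97/8.

97/8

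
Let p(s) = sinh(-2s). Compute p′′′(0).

-8

From the series, [s^3] p = -4/3; multiply by 3! = 6 to get -8.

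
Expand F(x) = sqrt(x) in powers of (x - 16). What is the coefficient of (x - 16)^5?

7/67108864

F(16) = 4
F′(16) = 1/8
F′′(16) = -1/256
F′′′(16) = 3/8192
F^(4)(16) = -15/262144
F^(5)(16) = 105/8388608
So c_5 = F^(5)(16)/5! = 7/67108864.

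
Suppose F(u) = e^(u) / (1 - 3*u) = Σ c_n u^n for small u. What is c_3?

Use 1/(1 - r) = Σ r^k on the denominator, then take the Cauchy product.
F(0) = 1
F′(0) = 4
F′′(0) = 25
F′′′(0) = 226

113/3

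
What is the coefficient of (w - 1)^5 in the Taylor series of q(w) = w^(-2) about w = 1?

-6

q(1) = 1
q′(1) = -2
q′′(1) = 6
q′′′(1) = -24
q^(4)(1) = 120
q^(5)(1) = -720
So c_5 = q^(5)(1)/5! = -6.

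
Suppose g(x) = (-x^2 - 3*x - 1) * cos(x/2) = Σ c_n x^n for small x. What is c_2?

-7/8

Multiply each power in the prefactor through the base expansion.
g(0) = -1
g′(0) = -3
g′′(0) = -7/4
The Taylor polynomial is Σ g^(k)(0)/k! · x^k.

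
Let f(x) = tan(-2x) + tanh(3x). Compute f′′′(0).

-70

Expand each term separately and add.
From the series, [x^3] f = -35/3; multiply by 3! = 6 to get -70.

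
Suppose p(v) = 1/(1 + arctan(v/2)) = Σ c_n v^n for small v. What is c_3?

Let u equal the inner series; expand the outer function in u and truncate.

-1/12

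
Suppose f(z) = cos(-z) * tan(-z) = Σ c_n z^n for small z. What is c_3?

Multiply the two series term by term and collect like powers.
[z^0] = 0;  [z^1] = -1;  [z^2] = 0;  [z^3] = 1/6.
So c_3 = f′′′(0)/3! = 1/6.

1/6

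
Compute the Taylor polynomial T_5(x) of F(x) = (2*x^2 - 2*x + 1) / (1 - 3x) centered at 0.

Multiply each power in the prefactor through the base expansion.
F(0) = 1
F′(0) = 1
F′′(0) = 10
F′′′(0) = 90
F^(4)(0) = 1080
F^(5)(0) = 16200
Then c_k = F^(k)(0)/k! gives each Taylor coefficient.

135*x^5 + 45*x^4 + 15*x^3 + 5*x^2 + x + 1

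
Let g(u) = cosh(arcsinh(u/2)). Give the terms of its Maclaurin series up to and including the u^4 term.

-u^4/128 + u^2/8 + 1

Substitute the inner expansion into the outer series and collect powers.
g(0) = 1
g′(0) = 0
g′′(0) = 1/4
g′′′(0) = 0
g^(4)(0) = -3/16
The Taylor polynomial is Σ g^(k)(0)/k! · u^k.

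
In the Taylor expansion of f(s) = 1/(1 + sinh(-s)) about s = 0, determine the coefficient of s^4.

4/3

Let u equal the inner series; expand the outer function in u and truncate.
[s^0] = 1;  [s^1] = 1;  [s^2] = 1;  [s^3] = 7/6;  [s^4] = 4/3.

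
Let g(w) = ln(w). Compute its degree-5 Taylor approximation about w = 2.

(w - 2)^5/160 - (w - 2)^4/64 + (w - 2)^3/24 - (w - 2)^2/8 + (w - 2)/2 + ln(2)

g(2) = ln(2)
g′(2) = 1/2
g′′(2) = -1/4
g′′′(2) = 1/4
g^(4)(2) = -3/8
g^(5)(2) = 3/4
The Taylor polynomial is Σ g^(k)(2)/k! · (w - 2)^k.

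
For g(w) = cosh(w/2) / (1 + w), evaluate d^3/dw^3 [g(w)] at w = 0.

Expand each factor separately, then convolve coefficients.
The coefficient of w^3 in the expansion is -9/8, so g′′′(0) = 3! * (-9/8) = -27/4.

-27/4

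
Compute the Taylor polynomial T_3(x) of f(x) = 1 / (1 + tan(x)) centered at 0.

Use the geometric series for the reciprocal, then substitute.
f(0) = 1
f′(0) = -1
f′′(0) = 2
f′′′(0) = -8
The Taylor polynomial is Σ f^(k)(0)/k! · x^k.

-4*x^3/3 + x^2 - x + 1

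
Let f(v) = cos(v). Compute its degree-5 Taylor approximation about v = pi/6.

[(v - pi/6)^0] = sqrt(3)/2;  [(v - pi/6)^1] = -1/2;  [(v - pi/6)^2] = -sqrt(3)/4;  [(v - pi/6)^3] = 1/12;  [(v - pi/6)^4] = sqrt(3)/48;  [(v - pi/6)^5] = -1/240.

-(v - pi/6)^5/240 + sqrt(3)*(v - pi/6)^4/48 + (v - pi/6)^3/12 - sqrt(3)*(v - pi/6)^2/4 - (v - pi/6)/2 + sqrt(3)/2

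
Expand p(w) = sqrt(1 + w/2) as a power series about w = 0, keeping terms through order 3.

Differentiate repeatedly and evaluate at the center.
p(0) = 1
p′(0) = 1/4
p′′(0) = -1/16
p′′′(0) = 3/64
Dividing each by k! gives the coefficients c_0, ..., c_3.

w^3/128 - w^2/32 + w/4 + 1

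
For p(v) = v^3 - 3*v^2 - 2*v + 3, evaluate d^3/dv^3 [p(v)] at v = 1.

Compute the successive derivatives at the expansion point and divide by k!.
The coefficient of (v - 1)^3 in the expansion is 1, so p′′′(1) = 3! * (1) = 6.

6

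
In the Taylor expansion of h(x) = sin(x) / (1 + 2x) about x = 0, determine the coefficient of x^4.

-23/3

Multiply the two series term by term and collect like powers.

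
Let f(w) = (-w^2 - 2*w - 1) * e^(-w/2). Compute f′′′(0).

Shift and add copies of the series according to the polynomial's terms.
The coefficient of w^3 in the expansion is 13/48, so f′′′(0) = 3! * (13/48) = 13/8.

13/8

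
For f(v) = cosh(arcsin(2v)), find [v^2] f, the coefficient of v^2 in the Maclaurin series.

2

Compose series: expand the inner function first, then feed it into the outer expansion.
f(0) = 1
f′(0) = 0
f′′(0) = 4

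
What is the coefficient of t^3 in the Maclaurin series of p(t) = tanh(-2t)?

8/3

[t^0] = 0;  [t^1] = -2;  [t^2] = 0;  [t^3] = 8/3.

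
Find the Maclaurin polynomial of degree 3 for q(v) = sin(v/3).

[v^0] = 0;  [v^1] = 1/3;  [v^2] = 0;  [v^3] = -1/162.

-v^3/162 + v/3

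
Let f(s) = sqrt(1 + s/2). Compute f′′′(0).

3/64

The coefficient of s^3 in the expansion is 1/128, so f′′′(0) = 3! * (1/128) = 3/64.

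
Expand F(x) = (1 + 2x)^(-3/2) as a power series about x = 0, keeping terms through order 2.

15*x^2/2 - 3*x + 1

[x^0] = 1;  [x^1] = -3;  [x^2] = 15/2.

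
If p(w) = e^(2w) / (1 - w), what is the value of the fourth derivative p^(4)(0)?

Expand 1/(denominator) as a geometric series and multiply by the numerator's series.
From the series, [w^4] p = 7; multiply by 4! = 24 to get 168.

168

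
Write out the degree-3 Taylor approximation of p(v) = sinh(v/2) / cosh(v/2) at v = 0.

Write the quotient as an unknown series and match coefficients against numerator = denominator · series.
[v^0] = 0;  [v^1] = 1/2;  [v^2] = 0;  [v^3] = -1/24.

-v^3/24 + v/2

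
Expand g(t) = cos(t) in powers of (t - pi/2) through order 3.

g(pi/2) = 0
g′(pi/2) = -1
g′′(pi/2) = 0
g′′′(pi/2) = 1

(t - pi/2)^3/6 - (t - pi/2)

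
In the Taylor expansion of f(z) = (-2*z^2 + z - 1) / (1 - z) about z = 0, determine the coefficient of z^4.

Multiply each power in the prefactor through the base expansion.
[z^0] = -1;  [z^1] = 0;  [z^2] = -2;  [z^3] = -2;  [z^4] = -2.
So c_4 = f^(4)(0)/4! = -2.

-2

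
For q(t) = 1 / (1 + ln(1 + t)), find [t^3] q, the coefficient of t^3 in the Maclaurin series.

Use the geometric series for the reciprocal, then substitute.
[t^0] = 1;  [t^1] = -1;  [t^2] = 3/2;  [t^3] = -7/3.

-7/3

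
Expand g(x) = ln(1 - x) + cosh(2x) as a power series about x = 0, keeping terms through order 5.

-x^5/5 + 5*x^4/12 - x^3/3 + 3*x^2/2 - x + 1

Expand each term separately and add.
g(0) = 1
g′(0) = -1
g′′(0) = 3
g′′′(0) = -2
g^(4)(0) = 10
g^(5)(0) = -24
Then c_k = g^(k)(0)/k! gives each Taylor coefficient.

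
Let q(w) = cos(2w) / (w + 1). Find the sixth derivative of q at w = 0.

Expand 1/(denominator) as a geometric series and multiply by the numerator's series.
From the series, [w^6] q = -19/45; multiply by 6! = 720 to get -304.

-304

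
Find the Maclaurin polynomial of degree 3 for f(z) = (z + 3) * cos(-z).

-z^3/2 - 3*z^2/2 + z + 3

Multiply each power in the prefactor through the base expansion.
f(0) = 3
f′(0) = 1
f′′(0) = -3
f′′′(0) = -3
The Taylor polynomial is Σ f^(k)(0)/k! · z^k.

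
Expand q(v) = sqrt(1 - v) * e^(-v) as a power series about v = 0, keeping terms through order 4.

11*v^4/128 - 17*v^3/48 + 7*v^2/8 - 3*v/2 + 1

Take the Cauchy product of the two expansions.
q(0) = 1
q′(0) = -3/2
q′′(0) = 7/4
q′′′(0) = -17/8
q^(4)(0) = 33/16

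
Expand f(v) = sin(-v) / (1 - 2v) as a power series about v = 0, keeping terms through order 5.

Expand each factor separately, then convolve coefficients.

-1841*v^5/120 - 23*v^4/3 - 23*v^3/6 - 2*v^2 - v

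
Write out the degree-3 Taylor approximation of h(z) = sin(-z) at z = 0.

Compute the successive derivatives at the expansion point and divide by k!.
h(0) = 0
h′(0) = -1
h′′(0) = 0
h′′′(0) = 1

z^3/6 - z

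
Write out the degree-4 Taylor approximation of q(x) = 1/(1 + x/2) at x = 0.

[x^0] = 1;  [x^1] = -1/2;  [x^2] = 1/4;  [x^3] = -1/8;  [x^4] = 1/16.

x^4/16 - x^3/8 + x^2/4 - x/2 + 1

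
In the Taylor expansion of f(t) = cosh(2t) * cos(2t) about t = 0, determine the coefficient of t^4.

-8/3

Expand each factor separately, then convolve coefficients.
f(0) = 1
f′(0) = 0
f′′(0) = 0
f′′′(0) = 0
f^(4)(0) = -64
So c_4 = f^(4)(0)/4! = -8/3.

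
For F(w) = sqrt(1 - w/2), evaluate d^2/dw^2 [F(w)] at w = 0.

-1/16

Differentiate repeatedly and evaluate at the center.
From the series, [w^2] F = -1/32; multiply by 2! = 2 to get -1/16.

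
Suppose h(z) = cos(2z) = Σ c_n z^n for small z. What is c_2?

h(0) = 1
h′(0) = 0
h′′(0) = -4
Dividing each by k! gives the coefficients c_0, ..., c_2.

-2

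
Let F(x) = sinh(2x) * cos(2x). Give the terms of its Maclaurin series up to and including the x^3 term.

Take the Cauchy product of the two expansions.
[x^0] = 0;  [x^1] = 2;  [x^2] = 0;  [x^3] = -8/3.

-8*x^3/3 + 2*x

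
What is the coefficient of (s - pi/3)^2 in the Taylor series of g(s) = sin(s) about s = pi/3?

g(pi/3) = sqrt(3)/2
g′(pi/3) = 1/2
g′′(pi/3) = -sqrt(3)/2
Dividing each by k! gives the coefficients c_0, ..., c_2.

-sqrt(3)/4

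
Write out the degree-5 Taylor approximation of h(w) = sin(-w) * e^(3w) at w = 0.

-79*w^5/30 - 4*w^4 - 13*w^3/3 - 3*w^2 - w

Write out both Maclaurin series and multiply, keeping only the needed powers.
h(0) = 0
h′(0) = -1
h′′(0) = -6
h′′′(0) = -26
h^(4)(0) = -96
h^(5)(0) = -316
Dividing each by k! gives the coefficients c_0, ..., c_5.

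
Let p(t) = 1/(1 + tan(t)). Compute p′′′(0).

Substitute the inner expansion into the outer series and collect powers.
The coefficient of t^3 in the expansion is -4/3, so p′′′(0) = 3! * (-4/3) = -8.

-8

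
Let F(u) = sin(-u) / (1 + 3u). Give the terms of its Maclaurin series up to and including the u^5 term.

Expand each factor separately, then convolve coefficients.
F(0) = 0
F′(0) = -1
F′′(0) = 6
F′′′(0) = -53
F^(4)(0) = 636
F^(5)(0) = -9541

-9541*u^5/120 + 53*u^4/2 - 53*u^3/6 + 3*u^2 - u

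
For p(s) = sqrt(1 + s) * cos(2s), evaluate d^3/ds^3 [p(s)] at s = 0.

Take the Cauchy product of the two expansions.
From the series, [s^3] p = -15/16; multiply by 3! = 6 to get -45/8.

-45/8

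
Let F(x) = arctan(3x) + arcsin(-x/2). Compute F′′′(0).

Add the two expansions coefficient-wise.
From the series, [x^3] F = -433/48; multiply by 3! = 6 to get -433/8.

-433/8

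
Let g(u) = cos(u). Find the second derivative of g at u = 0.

Differentiate repeatedly and evaluate at the center.
The coefficient of u^2 in the expansion is -1/2, so g′′(0) = 2! * (-1/2) = -1.

-1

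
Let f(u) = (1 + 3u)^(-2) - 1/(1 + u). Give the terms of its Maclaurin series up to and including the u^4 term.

404*u^4 - 107*u^3 + 26*u^2 - 5*u

Add the two expansions coefficient-wise.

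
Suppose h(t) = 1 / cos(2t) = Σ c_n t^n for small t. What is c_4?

10/3

Divide the numerator series by the denominator series (power-series long division).
h(0) = 1
h′(0) = 0
h′′(0) = 4
h′′′(0) = 0
h^(4)(0) = 80
So c_4 = h^(4)(0)/4! = 10/3.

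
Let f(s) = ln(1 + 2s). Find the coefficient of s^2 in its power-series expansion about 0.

Use the known series and substitute for the argument.
f(0) = 0
f′(0) = 2
f′′(0) = -4
So c_2 = f′′(0)/2! = -2.

-2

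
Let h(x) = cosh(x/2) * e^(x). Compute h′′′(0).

7/4

Expand each factor separately, then convolve coefficients.
The coefficient of x^3 in the expansion is 7/24, so h′′′(0) = 3! * (7/24) = 7/4.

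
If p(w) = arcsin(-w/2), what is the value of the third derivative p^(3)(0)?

Apply the Taylor formula c_k = f^(k)(a)/k!.
From the series, [w^3] p = -1/48; multiply by 3! = 6 to get -1/8.

-1/8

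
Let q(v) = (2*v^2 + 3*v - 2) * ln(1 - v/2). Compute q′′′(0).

Distribute the polynomial across the series and collect like powers.
From the series, [v^3] q = -31/24; multiply by 3! = 6 to get -31/4.

-31/4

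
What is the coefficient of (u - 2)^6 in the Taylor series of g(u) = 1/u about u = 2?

1/128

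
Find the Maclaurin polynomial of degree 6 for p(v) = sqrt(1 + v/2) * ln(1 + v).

Multiply the two series term by term and collect like powers.
[v^0] = 0;  [v^1] = 1;  [v^2] = -1/4;  [v^3] = 17/96;  [v^4] = -55/384;  [v^5] = 3709/30720;  [v^6] = -4267/40960.

-4267*v^6/40960 + 3709*v^5/30720 - 55*v^4/384 + 17*v^3/96 - v^2/4 + v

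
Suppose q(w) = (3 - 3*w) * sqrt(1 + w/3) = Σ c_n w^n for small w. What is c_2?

-13/24

Multiply each power in the prefactor through the base expansion.
q(0) = 3
q′(0) = -5/2
q′′(0) = -13/12
Dividing each by k! gives the coefficients c_0, ..., c_2.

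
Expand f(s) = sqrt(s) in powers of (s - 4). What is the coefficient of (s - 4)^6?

f(4) = 2
f′(4) = 1/4
f′′(4) = -1/32
f′′′(4) = 3/256
f^(4)(4) = -15/2048
f^(5)(4) = 105/16384
f^(6)(4) = -945/131072
The Taylor polynomial is Σ f^(k)(4)/k! · (s - 4)^k.

-21/2097152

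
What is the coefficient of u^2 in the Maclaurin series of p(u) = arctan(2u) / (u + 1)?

Use 1/(1 - r) = Σ r^k on the denominator, then take the Cauchy product.
[u^0] = 0;  [u^1] = 2;  [u^2] = -2.

-2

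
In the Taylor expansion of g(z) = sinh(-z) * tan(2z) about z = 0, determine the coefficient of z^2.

-2

Multiply the two series term by term and collect like powers.
g(0) = 0
g′(0) = 0
g′′(0) = -4
So c_2 = g′′(0)/2! = -2.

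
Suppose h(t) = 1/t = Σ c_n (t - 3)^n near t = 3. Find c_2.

1/27

h(3) = 1/3
h′(3) = -1/9
h′′(3) = 2/27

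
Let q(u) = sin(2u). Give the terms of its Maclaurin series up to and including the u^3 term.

-4*u^3/3 + 2*u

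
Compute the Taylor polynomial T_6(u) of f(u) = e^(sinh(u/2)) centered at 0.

Plug the Maclaurin series of the inner function into that of the outer and collect terms.
[u^0] = 1;  [u^1] = 1/2;  [u^2] = 1/8;  [u^3] = 1/24;  [u^4] = 5/384;  [u^5] = 1/320;  [u^6] = 37/46080.

37*u^6/46080 + u^5/320 + 5*u^4/384 + u^3/24 + u^2/8 + u/2 + 1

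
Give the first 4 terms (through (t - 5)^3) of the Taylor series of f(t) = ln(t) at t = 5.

f(5) = ln(5)
f′(5) = 1/5
f′′(5) = -1/25
f′′′(5) = 2/125
The Taylor polynomial is Σ f^(k)(5)/k! · (t - 5)^k.

(t - 5)^3/375 - (t - 5)^2/50 + (t - 5)/5 + ln(5)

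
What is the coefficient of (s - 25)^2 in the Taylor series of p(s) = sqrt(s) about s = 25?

-1/1000

[(s - 25)^0] = 5;  [(s - 25)^1] = 1/10;  [(s - 25)^2] = -1/1000.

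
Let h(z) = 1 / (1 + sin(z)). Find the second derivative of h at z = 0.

2

Expand as Σ (-1)^k u^k with u equal to the inner function's series.
The coefficient of z^2 in the expansion is 1, so h′′(0) = 2! * (1) = 2.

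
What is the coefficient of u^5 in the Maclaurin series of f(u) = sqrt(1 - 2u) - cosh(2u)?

-7/8

Add the two expansions coefficient-wise.
f(0) = 0
f′(0) = -1
f′′(0) = -5
f′′′(0) = -3
f^(4)(0) = -31
f^(5)(0) = -105
Dividing each by k! gives the coefficients c_0, ..., c_5.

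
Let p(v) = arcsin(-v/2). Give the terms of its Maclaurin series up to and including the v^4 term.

-v^3/48 - v/2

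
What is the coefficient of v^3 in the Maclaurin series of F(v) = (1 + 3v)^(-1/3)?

F(0) = 1
F′(0) = -1
F′′(0) = 4
F′′′(0) = -28
So c_3 = F′′′(0)/3! = -14/3.

-14/3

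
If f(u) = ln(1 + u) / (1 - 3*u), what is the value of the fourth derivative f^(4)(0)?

Expand 1/(denominator) as a geometric series and multiply by the numerator's series.
The coefficient of u^4 in the expansion is 93/4, so f^(4)(0) = 4! * (93/4) = 558.

558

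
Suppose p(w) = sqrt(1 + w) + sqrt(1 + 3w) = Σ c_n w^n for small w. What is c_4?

-205/64

Add the two expansions coefficient-wise.
[w^0] = 2;  [w^1] = 2;  [w^2] = -5/4;  [w^3] = 7/4;  [w^4] = -205/64.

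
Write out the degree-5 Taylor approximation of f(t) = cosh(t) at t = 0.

Apply the Taylor formula c_k = f^(k)(a)/k!.
f(0) = 1
f′(0) = 0
f′′(0) = 1
f′′′(0) = 0
f^(4)(0) = 1
f^(5)(0) = 0

t^4/24 + t^2/2 + 1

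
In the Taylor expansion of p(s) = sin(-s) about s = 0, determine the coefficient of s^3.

1/6

[s^0] = 0;  [s^1] = -1;  [s^2] = 0;  [s^3] = 1/6.
So c_3 = p′′′(0)/3! = 1/6.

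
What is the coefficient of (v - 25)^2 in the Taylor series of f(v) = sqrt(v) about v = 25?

f(25) = 5
f′(25) = 1/10
f′′(25) = -1/500
So c_2 = f′′(25)/2! = -1/1000.

-1/1000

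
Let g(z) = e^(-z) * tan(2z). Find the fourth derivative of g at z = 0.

-72

Expand each factor separately, then convolve coefficients.
The coefficient of z^4 in the expansion is -3, so g^(4)(0) = 4! * (-3) = -72.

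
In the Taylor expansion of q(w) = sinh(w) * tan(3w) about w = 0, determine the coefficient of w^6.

1357/40

Write out both Maclaurin series and multiply, keeping only the needed powers.
[w^0] = 0;  [w^1] = 0;  [w^2] = 3;  [w^3] = 0;  [w^4] = 19/2;  [w^5] = 0;  [w^6] = 1357/40.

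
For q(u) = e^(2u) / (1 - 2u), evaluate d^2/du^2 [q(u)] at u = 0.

20

Multiply the two series term by term and collect like powers.
The coefficient of u^2 in the expansion is 10, so q′′(0) = 2! * (10) = 20.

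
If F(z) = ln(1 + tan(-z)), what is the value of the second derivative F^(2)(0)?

-1

Compose series: expand the inner function first, then feed it into the outer expansion.
From the series, [z^2] F = -1/2; multiply by 2! = 2 to get -1.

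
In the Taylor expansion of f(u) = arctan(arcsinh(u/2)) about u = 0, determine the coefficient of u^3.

Substitute the inner expansion into the outer series and collect powers.
f(0) = 0
f′(0) = 1/2
f′′(0) = 0
f′′′(0) = -3/8

-1/16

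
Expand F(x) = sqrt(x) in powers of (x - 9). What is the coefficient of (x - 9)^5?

Compute the successive derivatives at the expansion point and divide by k!.
So c_5 = F^(5)(9)/5! = 7/5038848.

7/5038848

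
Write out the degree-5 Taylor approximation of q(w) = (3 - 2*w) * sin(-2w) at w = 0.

Multiply each power in the prefactor through the base expansion.
q(0) = 0
q′(0) = -6
q′′(0) = 8
q′′′(0) = 24
q^(4)(0) = -64
q^(5)(0) = -96

-4*w^5/5 - 8*w^4/3 + 4*w^3 + 4*w^2 - 6*w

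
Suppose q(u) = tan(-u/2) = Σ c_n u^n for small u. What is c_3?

[u^0] = 0;  [u^1] = -1/2;  [u^2] = 0;  [u^3] = -1/24.
So c_3 = q′′′(0)/3! = -1/24.

-1/24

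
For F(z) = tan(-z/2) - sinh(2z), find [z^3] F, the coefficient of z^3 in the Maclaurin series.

Combine the two series term by term.
F(0) = 0
F′(0) = -5/2
F′′(0) = 0
F′′′(0) = -33/4

-11/8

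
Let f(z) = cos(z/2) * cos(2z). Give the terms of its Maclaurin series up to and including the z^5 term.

Take the Cauchy product of the two expansions.

353*z^4/384 - 17*z^2/8 + 1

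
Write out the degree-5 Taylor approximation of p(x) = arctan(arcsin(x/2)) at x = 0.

13*x^5/3840 - x^3/48 + x/2

Plug the Maclaurin series of the inner function into that of the outer and collect terms.
p(0) = 0
p′(0) = 1/2
p′′(0) = 0
p′′′(0) = -1/8
p^(4)(0) = 0
p^(5)(0) = 13/32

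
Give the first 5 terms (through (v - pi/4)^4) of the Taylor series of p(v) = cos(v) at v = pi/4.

sqrt(2)*(v - pi/4)^4/48 + sqrt(2)*(v - pi/4)^3/12 - sqrt(2)*(v - pi/4)^2/4 - sqrt(2)*(v - pi/4)/2 + sqrt(2)/2

[(v - pi/4)^0] = sqrt(2)/2;  [(v - pi/4)^1] = -sqrt(2)/2;  [(v - pi/4)^2] = -sqrt(2)/4;  [(v - pi/4)^3] = sqrt(2)/12;  [(v - pi/4)^4] = sqrt(2)/48.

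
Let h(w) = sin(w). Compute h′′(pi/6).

-1/2

Differentiate repeatedly and evaluate at the center.
From the series, [(w - pi/6)^2] h = -1/4; multiply by 2! = 2 to get -1/2.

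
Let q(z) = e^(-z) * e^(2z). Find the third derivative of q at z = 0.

1

Take the Cauchy product of the two expansions.
From the series, [z^3] q = 1/6; multiply by 3! = 6 to get 1.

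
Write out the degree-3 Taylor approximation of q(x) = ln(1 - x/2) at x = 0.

-x^3/24 - x^2/8 - x/2

[x^0] = 0;  [x^1] = -1/2;  [x^2] = -1/8;  [x^3] = -1/24.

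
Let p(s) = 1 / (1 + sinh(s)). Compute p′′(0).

2

Use the geometric series for the reciprocal, then substitute.
The coefficient of s^2 in the expansion is 1, so p′′(0) = 2! * (1) = 2.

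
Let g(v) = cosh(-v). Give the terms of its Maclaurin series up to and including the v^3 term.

v^2/2 + 1

[v^0] = 1;  [v^1] = 0;  [v^2] = 1/2;  [v^3] = 0.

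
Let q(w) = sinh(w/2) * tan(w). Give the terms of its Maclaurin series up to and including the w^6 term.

Take the Cauchy product of the two expansions.
[w^0] = 0;  [w^1] = 0;  [w^2] = 1/2;  [w^3] = 0;  [w^4] = 3/16;  [w^5] = 0;  [w^6] = 851/11520.

851*w^6/11520 + 3*w^4/16 + w^2/2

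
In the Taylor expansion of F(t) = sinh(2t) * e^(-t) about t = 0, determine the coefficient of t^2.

Multiply the two series term by term and collect like powers.
F(0) = 0
F′(0) = 2
F′′(0) = -4
Dividing each by k! gives the coefficients c_0, ..., c_2.

-2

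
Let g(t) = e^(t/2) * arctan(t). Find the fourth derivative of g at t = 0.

-7/2

Multiply the two series term by term and collect like powers.
The coefficient of t^4 in the expansion is -7/48, so g^(4)(0) = 4! * (-7/48) = -7/2.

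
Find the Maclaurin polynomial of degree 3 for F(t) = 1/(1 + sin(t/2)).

-5*t^3/48 + t^2/4 - t/2 + 1

Substitute the inner expansion into the outer series and collect powers.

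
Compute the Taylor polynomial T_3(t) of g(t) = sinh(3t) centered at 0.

9*t^3/2 + 3*t

g(0) = 0
g′(0) = 3
g′′(0) = 0
g′′′(0) = 27
Then c_k = g^(k)(0)/k! gives each Taylor coefficient.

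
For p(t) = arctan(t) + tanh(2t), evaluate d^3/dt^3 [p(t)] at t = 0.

Combine the two series term by term.
The coefficient of t^3 in the expansion is -3, so p′′′(0) = 3! * (-3) = -18.

-18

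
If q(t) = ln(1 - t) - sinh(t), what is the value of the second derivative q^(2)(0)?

-1

Expand each term separately and add.
The coefficient of t^2 in the expansion is -1/2, so q′′(0) = 2! * (-1/2) = -1.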